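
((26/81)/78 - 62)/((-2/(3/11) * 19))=15065/33858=0.44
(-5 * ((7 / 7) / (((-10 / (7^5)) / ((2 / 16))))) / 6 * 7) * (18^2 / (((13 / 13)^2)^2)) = 3176523 / 8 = 397065.38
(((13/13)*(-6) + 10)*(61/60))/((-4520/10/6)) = -61/1130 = -0.05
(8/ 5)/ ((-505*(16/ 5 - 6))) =0.00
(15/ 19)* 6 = 90/ 19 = 4.74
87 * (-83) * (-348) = 2512908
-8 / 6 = -4 / 3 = -1.33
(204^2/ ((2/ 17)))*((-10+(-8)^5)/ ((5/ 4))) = -46379034432/ 5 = -9275806886.40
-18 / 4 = -4.50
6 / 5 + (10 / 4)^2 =7.45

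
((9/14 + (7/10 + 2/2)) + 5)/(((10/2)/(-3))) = -771/175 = -4.41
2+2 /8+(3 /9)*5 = 47 /12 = 3.92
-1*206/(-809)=206/809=0.25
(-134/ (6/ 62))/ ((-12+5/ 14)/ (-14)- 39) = 814184/ 22443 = 36.28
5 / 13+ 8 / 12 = 41 / 39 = 1.05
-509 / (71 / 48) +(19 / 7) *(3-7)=-354.97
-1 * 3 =-3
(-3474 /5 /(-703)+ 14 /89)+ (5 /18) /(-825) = 1.15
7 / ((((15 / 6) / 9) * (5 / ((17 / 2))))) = 1071 / 25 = 42.84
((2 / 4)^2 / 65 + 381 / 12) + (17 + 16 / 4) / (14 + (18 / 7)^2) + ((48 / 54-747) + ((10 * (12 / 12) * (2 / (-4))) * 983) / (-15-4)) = -204160669 / 449046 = -454.65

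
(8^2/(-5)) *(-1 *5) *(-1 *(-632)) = 40448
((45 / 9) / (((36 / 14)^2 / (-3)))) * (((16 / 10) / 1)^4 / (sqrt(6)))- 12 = -12- 25088 * sqrt(6) / 10125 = -18.07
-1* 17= -17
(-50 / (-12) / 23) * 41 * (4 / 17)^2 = 8200 / 19941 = 0.41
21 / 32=0.66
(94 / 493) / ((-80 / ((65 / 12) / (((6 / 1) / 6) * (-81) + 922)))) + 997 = 39683438845 / 39802848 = 997.00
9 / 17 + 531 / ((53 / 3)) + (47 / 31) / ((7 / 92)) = 9876010 / 195517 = 50.51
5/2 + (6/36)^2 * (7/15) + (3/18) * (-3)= 1087/540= 2.01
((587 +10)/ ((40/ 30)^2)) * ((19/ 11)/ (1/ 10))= 510435/ 88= 5800.40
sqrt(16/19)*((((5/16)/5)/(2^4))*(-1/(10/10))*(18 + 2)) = -5*sqrt(19)/304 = -0.07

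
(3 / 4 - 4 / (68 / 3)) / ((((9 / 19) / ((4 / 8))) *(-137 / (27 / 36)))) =-247 / 74528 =-0.00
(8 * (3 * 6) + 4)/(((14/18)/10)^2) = 1198800/49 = 24465.31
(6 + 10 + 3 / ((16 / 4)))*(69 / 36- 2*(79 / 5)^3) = -792614087 / 6000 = -132102.35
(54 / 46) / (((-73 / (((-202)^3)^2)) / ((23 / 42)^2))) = -1171918246263504 / 3577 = -327626012374.48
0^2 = 0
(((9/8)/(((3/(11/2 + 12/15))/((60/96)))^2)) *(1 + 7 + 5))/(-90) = -5733/20480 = -0.28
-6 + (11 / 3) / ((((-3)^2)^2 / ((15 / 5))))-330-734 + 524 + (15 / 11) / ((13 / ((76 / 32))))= -50558875 / 92664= -545.62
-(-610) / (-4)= -305 / 2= -152.50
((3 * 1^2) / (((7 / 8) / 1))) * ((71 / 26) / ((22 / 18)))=7668 / 1001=7.66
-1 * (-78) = 78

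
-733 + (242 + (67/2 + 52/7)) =-6301/14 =-450.07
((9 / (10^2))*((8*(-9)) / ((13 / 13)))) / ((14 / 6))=-486 / 175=-2.78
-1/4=-0.25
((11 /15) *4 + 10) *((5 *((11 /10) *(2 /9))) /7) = 2134 /945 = 2.26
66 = 66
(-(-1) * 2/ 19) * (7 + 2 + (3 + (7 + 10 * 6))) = 8.32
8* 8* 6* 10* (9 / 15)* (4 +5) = 20736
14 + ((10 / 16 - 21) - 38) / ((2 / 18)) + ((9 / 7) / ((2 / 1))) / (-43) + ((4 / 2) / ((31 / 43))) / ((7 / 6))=-37996733 / 74648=-509.01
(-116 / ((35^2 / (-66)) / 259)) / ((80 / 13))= 460317 / 1750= 263.04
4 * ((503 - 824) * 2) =-2568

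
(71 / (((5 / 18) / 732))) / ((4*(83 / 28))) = 6548472 / 415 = 15779.45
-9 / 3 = -3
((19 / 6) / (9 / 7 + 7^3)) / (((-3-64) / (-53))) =0.01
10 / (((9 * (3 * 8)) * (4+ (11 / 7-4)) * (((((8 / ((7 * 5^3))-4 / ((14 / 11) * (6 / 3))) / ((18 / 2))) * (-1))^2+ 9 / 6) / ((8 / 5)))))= 64312500 / 2087626783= 0.03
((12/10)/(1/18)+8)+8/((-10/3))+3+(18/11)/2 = 1706/55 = 31.02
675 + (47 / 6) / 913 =3697697 / 5478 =675.01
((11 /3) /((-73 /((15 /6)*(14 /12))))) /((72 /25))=-9625 /189216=-0.05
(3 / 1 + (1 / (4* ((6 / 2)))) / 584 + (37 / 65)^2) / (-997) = -98424577 / 29519973600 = -0.00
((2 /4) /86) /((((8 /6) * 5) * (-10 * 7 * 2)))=-3 /481600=-0.00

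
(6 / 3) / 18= 1 / 9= 0.11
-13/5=-2.60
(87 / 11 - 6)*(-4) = -84 / 11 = -7.64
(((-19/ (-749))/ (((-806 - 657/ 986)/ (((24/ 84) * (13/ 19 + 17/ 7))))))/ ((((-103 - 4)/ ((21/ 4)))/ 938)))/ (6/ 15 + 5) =0.00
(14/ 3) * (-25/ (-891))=0.13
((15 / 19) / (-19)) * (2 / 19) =-30 / 6859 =-0.00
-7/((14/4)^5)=-32/2401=-0.01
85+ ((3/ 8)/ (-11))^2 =658249/ 7744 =85.00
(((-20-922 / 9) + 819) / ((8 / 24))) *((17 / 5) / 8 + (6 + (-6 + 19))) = 1623671 / 40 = 40591.78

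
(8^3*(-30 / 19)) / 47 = -15360 / 893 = -17.20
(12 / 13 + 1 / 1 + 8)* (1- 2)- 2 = -155 / 13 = -11.92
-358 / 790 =-179 / 395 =-0.45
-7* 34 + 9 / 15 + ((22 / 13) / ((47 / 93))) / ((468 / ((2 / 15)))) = -84854728 / 357435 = -237.40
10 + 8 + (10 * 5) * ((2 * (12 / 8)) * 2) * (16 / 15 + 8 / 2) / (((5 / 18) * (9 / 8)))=4882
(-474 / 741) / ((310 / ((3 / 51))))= -79 / 650845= -0.00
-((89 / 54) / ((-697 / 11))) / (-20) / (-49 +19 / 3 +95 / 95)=979 / 31365000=0.00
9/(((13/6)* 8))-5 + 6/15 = -1061/260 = -4.08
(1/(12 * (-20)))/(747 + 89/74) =-37/6644040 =-0.00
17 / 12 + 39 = 485 / 12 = 40.42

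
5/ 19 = 0.26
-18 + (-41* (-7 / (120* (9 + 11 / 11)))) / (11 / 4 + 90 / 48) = -99613 / 5550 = -17.95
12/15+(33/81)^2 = 0.97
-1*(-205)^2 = -42025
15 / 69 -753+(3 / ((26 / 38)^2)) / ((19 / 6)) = -2918200 / 3887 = -750.76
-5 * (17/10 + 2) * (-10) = 185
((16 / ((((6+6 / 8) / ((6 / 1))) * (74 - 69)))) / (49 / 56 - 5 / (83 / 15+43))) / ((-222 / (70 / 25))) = -0.05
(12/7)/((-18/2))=-4/21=-0.19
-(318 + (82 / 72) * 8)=-2944 / 9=-327.11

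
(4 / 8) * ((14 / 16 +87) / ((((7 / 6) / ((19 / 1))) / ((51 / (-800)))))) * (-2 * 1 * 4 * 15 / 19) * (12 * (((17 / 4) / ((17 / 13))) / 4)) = 2809.02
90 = 90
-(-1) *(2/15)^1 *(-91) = -182/15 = -12.13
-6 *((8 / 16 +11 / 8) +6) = -189 / 4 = -47.25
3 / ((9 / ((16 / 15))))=16 / 45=0.36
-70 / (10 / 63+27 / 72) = -35280 / 269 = -131.15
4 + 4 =8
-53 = -53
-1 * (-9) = 9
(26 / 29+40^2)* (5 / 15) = 46426 / 87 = 533.63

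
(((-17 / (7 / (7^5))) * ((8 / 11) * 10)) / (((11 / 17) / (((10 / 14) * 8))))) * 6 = -1903238400 / 121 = -15729242.98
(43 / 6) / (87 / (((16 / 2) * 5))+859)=860 / 103341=0.01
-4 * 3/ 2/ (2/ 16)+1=-47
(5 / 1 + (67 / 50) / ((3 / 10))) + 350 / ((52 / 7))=22067 / 390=56.58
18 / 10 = 9 / 5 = 1.80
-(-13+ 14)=-1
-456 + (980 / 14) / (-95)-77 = -10141 / 19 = -533.74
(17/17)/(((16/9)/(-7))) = -3.94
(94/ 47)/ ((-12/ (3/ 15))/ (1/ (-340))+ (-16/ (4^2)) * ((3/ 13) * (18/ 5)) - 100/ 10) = 65/ 662648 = 0.00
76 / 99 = 0.77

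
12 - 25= -13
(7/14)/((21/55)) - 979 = -41063/42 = -977.69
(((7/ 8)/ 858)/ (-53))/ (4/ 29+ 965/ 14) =-1421/ 5100545736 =-0.00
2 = 2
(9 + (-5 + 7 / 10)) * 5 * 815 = 38305 / 2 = 19152.50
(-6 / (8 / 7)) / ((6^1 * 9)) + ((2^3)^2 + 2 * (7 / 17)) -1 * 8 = 69433 / 1224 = 56.73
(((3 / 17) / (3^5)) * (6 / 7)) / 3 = 2 / 9639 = 0.00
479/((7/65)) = 31135/7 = 4447.86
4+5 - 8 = 1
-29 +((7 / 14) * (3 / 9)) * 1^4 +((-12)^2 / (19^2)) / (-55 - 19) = -2311193 / 80142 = -28.84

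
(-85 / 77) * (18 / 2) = -765 / 77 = -9.94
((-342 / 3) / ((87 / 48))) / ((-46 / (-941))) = -858192 / 667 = -1286.64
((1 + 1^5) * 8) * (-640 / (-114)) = 5120 / 57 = 89.82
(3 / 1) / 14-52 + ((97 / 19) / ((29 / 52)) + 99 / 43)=-13377251 / 331702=-40.33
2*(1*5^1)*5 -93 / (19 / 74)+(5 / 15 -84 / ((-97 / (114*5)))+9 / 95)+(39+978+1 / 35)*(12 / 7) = 2608025534 / 1354605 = 1925.30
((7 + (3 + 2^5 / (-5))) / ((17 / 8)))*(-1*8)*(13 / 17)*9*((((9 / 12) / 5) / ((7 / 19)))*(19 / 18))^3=-1834789359 / 247817500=-7.40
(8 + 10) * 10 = 180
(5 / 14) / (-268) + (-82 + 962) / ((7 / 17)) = 8018555 / 3752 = 2137.14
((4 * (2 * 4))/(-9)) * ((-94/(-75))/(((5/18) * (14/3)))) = -3008/875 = -3.44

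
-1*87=-87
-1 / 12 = -0.08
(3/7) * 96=288/7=41.14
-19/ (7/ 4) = -76/ 7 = -10.86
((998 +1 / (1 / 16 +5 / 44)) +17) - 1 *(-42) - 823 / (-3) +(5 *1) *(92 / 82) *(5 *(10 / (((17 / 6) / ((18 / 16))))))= 93885499 / 64821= 1448.38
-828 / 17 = -48.71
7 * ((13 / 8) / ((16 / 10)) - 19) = -8057 / 64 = -125.89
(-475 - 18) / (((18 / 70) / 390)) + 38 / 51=-38133512 / 51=-747715.92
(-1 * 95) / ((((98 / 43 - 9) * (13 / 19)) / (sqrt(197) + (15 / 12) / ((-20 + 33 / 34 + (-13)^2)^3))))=289.96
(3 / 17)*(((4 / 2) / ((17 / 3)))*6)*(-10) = -1080 / 289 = -3.74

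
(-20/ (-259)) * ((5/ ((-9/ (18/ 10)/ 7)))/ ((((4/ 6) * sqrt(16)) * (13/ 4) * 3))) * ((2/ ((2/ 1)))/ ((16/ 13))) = -5/ 296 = -0.02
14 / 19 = 0.74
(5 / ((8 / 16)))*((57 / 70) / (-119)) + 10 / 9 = 7817 / 7497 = 1.04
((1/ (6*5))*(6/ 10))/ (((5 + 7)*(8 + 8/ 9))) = 3/ 16000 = 0.00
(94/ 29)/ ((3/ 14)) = 1316/ 87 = 15.13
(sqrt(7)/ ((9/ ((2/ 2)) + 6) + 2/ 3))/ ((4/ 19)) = 57 * sqrt(7)/ 188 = 0.80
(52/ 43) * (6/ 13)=24/ 43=0.56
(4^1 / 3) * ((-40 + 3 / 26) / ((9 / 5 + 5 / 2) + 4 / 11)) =-228140 / 20007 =-11.40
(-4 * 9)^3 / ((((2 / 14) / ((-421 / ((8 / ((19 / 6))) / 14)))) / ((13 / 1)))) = 9905385672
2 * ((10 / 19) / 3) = 20 / 57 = 0.35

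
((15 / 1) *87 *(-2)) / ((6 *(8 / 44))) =-4785 / 2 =-2392.50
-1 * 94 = -94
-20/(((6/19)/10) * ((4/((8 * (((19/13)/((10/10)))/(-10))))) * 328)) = 1805/3198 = 0.56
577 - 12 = 565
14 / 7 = 2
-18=-18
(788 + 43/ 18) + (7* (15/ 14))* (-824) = -97013/ 18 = -5389.61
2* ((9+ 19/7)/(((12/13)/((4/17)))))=2132/357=5.97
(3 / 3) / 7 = 1 / 7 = 0.14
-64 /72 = -8 /9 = -0.89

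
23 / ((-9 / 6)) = -46 / 3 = -15.33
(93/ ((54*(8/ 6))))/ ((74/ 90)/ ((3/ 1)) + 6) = 1395/ 6776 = 0.21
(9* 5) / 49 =45 / 49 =0.92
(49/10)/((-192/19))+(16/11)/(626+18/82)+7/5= 0.92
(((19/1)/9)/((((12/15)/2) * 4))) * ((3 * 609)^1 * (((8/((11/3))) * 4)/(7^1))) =3005.45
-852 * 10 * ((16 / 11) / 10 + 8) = -763392 / 11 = -69399.27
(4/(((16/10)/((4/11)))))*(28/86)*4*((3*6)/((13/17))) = 171360/6149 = 27.87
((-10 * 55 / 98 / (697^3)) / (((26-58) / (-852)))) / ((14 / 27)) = -1581525 / 1858285495024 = -0.00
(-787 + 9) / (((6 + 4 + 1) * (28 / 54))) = -10503 / 77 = -136.40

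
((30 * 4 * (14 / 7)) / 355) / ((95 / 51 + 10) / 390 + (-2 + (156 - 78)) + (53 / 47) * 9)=8974368 / 1143995239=0.01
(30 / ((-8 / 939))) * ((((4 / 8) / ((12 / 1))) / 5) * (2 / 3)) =-313 / 16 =-19.56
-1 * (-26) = 26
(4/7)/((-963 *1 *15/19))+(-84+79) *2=-1011226/101115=-10.00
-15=-15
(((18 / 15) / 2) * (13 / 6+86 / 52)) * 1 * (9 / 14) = 1341 / 910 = 1.47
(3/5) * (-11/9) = -11/15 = -0.73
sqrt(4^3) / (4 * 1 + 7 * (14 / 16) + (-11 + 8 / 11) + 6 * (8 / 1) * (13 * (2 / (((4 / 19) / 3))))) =704 / 1564979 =0.00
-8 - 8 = -16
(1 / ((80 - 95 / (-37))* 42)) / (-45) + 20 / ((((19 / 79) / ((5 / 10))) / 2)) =9122840297 / 109705050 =83.16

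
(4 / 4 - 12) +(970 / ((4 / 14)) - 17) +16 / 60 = 50509 / 15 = 3367.27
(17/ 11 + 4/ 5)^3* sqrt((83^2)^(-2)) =2146689/ 1146157375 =0.00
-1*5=-5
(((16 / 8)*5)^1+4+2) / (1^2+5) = 8 / 3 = 2.67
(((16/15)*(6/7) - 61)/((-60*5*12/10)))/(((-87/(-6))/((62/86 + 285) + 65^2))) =51.92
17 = 17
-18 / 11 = -1.64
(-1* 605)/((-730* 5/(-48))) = -2904/365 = -7.96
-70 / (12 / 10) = -175 / 3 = -58.33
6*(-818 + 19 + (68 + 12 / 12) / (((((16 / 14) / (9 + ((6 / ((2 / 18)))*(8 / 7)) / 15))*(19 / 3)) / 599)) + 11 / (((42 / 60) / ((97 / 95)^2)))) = 4494176241 / 10108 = 444615.77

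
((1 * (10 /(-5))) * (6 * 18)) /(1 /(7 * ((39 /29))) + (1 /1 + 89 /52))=-235872 /3077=-76.66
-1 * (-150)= 150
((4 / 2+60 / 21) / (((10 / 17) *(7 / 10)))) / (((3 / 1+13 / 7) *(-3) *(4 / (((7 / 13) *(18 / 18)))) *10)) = -17 / 1560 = -0.01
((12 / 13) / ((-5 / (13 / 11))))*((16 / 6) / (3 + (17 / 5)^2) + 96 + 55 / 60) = -106033 / 5005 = -21.19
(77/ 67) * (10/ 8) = 385/ 268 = 1.44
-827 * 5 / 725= -827 / 145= -5.70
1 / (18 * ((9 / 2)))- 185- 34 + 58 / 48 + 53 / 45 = -701789 / 3240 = -216.60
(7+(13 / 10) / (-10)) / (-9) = -229 / 300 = -0.76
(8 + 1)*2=18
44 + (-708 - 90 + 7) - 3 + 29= -721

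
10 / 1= 10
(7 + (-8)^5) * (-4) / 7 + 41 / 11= 18724.30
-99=-99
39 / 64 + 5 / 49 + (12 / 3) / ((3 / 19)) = 26.04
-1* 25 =-25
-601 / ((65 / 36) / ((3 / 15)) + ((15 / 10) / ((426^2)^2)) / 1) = -13195371122784 / 198211111801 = -66.57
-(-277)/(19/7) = 1939/19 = 102.05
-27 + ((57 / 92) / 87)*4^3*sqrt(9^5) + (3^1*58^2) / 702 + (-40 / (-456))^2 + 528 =1959951528 / 3130231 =626.14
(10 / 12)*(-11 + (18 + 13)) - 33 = -16.33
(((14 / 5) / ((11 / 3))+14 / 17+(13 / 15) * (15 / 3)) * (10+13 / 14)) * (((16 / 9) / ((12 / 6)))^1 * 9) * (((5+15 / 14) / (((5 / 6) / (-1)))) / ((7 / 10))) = -20326968 / 3773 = -5387.48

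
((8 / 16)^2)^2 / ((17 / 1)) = 1 / 272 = 0.00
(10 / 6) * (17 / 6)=85 / 18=4.72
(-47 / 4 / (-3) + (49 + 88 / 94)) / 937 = 30373 / 528468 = 0.06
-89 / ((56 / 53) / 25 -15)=117925 / 19819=5.95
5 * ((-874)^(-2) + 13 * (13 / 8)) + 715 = 1253711495 / 1527752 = 820.63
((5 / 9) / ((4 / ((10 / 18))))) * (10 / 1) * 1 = 125 / 162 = 0.77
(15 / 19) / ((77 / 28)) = 60 / 209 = 0.29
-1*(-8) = 8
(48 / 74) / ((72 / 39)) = 13 / 37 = 0.35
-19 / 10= -1.90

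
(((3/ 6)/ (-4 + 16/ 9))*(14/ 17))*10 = -63/ 34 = -1.85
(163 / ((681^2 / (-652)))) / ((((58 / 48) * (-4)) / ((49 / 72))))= 1301881 / 40347207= 0.03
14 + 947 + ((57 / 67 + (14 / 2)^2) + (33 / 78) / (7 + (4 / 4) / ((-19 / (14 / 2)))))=221887655 / 219492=1010.91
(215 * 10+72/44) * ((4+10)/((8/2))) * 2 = 165676/11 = 15061.45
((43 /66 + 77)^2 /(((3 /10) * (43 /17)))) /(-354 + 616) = 2232578125 /73612044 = 30.33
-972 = -972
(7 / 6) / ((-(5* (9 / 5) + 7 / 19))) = -133 / 1068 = -0.12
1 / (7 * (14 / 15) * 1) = 15 / 98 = 0.15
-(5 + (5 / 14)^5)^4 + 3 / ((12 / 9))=-52347905256635777953489329 / 83668255425284801560576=-625.66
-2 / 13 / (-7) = 2 / 91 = 0.02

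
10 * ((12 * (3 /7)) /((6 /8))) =480 /7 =68.57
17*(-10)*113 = -19210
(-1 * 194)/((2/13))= -1261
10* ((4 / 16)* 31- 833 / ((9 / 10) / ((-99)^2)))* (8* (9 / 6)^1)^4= -1881037676160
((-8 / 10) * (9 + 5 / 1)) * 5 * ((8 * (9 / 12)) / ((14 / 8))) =-192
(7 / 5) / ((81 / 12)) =28 / 135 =0.21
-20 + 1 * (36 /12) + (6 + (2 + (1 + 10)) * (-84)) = -1103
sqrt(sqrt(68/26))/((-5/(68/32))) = -17 * 13^(3/4) * 34^(1/4)/520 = -0.54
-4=-4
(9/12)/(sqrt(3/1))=0.43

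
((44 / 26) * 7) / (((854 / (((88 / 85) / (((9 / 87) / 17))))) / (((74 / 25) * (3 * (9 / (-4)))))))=-4673988 / 99125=-47.15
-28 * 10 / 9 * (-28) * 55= 47911.11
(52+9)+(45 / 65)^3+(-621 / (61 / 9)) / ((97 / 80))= -185030558 / 12999649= -14.23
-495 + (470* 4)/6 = -545/3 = -181.67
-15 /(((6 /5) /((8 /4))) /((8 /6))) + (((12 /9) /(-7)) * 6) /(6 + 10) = -1403 /42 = -33.40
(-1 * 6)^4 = 1296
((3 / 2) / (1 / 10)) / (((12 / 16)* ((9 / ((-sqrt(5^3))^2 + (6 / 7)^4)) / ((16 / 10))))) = 9645472 / 21609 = 446.36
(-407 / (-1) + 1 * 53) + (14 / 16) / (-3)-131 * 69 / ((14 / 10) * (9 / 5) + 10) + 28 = -1759735 / 7512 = -234.26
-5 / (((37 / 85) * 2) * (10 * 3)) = -85 / 444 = -0.19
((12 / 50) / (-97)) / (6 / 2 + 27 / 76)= -152 / 206125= -0.00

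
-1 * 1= -1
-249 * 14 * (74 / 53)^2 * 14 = -267250704 / 2809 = -95140.87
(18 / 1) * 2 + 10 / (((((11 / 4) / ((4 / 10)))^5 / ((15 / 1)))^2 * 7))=510643066159540332 / 14184529078671875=36.00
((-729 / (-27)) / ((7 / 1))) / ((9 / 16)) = 48 / 7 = 6.86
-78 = -78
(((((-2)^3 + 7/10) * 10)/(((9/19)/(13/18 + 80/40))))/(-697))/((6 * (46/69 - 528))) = -9709/51037128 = -0.00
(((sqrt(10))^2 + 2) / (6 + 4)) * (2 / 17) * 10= 24 / 17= 1.41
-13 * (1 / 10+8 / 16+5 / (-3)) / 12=52 / 45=1.16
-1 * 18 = -18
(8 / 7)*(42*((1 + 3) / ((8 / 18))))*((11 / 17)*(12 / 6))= 9504 / 17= 559.06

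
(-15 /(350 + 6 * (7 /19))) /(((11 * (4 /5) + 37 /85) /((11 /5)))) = -10659 /1050644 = -0.01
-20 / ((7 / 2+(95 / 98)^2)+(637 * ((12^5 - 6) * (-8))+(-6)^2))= 192080 / 12178037722401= 0.00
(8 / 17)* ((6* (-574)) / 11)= -27552 / 187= -147.34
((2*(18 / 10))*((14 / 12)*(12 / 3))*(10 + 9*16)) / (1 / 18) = 232848 / 5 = 46569.60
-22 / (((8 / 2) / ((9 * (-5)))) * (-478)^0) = 495 / 2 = 247.50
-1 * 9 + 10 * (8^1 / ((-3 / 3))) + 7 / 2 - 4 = -179 / 2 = -89.50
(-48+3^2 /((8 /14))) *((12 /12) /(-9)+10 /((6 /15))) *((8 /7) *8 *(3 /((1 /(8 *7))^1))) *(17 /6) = -10479616 /3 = -3493205.33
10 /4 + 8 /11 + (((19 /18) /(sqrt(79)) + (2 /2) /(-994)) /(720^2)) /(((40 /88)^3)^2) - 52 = -4319576119487171 /88565400000000 + 33659659 * sqrt(79) /11518200000000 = -48.77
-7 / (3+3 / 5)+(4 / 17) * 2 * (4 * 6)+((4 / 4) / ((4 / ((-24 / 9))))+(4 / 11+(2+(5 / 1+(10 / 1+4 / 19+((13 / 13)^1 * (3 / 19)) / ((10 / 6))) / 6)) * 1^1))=2840227 / 159885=17.76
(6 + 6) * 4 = 48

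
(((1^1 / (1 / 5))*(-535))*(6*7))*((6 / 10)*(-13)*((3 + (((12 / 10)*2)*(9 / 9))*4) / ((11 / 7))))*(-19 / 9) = -163172646 / 11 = -14833876.91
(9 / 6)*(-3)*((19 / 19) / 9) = -1 / 2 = -0.50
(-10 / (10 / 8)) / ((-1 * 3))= 8 / 3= 2.67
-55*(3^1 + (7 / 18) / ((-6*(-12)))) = -214225 / 1296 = -165.30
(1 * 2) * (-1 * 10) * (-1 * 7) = 140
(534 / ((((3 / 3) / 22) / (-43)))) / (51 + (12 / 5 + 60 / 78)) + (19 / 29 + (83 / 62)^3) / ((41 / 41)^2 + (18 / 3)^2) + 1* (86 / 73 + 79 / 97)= -59445432175098447369 / 6375810636722744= -9323.59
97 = 97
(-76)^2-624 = 5152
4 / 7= 0.57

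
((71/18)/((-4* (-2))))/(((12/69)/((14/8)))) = 11431/2304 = 4.96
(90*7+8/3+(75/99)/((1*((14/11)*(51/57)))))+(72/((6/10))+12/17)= 179461/238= 754.04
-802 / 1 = -802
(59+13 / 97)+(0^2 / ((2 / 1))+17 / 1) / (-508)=2912239 / 49276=59.10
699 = 699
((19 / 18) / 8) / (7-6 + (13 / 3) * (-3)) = -19 / 1728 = -0.01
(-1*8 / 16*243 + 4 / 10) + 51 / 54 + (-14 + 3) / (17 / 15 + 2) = -261554 / 2115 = -123.67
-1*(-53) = 53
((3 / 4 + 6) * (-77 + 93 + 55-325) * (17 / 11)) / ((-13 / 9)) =524637 / 286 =1834.40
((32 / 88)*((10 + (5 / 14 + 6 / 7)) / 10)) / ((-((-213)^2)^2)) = -157 / 792463271985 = -0.00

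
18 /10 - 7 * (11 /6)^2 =-3911 /180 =-21.73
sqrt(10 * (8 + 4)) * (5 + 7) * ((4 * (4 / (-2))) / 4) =-48 * sqrt(30) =-262.91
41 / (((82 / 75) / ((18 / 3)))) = 225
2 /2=1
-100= -100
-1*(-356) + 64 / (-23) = 8124 / 23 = 353.22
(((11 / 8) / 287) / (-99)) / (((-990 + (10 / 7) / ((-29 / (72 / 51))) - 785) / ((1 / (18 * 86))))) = 493 / 27992883817440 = 0.00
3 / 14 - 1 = -11 / 14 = -0.79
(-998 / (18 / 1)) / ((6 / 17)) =-8483 / 54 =-157.09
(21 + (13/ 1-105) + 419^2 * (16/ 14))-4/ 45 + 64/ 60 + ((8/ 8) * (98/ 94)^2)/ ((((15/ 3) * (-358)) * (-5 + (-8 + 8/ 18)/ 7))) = 19136233936381447/ 95408720190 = 200571.12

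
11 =11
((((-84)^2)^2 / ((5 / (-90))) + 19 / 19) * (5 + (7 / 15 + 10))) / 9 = -207911079704 / 135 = -1540082071.88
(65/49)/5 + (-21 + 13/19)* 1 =-18667/931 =-20.05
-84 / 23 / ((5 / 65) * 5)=-1092 / 115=-9.50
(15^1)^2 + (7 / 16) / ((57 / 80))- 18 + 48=255.61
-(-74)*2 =148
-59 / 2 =-29.50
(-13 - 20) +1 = -32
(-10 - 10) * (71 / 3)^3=-7158220 / 27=-265119.26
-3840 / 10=-384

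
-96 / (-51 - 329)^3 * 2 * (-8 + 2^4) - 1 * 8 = -6858976 / 857375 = -8.00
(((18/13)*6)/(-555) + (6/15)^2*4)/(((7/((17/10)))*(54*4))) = 31943/45454500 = 0.00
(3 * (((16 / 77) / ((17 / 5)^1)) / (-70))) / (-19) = 24 / 174097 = 0.00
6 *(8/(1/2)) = 96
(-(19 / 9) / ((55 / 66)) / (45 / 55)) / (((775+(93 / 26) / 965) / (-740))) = 141106160 / 47728251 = 2.96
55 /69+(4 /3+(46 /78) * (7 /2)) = 7525 /1794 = 4.19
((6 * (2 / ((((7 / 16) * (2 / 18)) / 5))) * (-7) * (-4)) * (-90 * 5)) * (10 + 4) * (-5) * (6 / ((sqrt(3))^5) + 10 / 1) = 241920000 * sqrt(3) + 10886400000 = 11305417731.37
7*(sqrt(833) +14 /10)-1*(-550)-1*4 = 49*sqrt(17) +2779 /5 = 757.83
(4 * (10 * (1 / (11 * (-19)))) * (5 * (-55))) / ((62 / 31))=26.32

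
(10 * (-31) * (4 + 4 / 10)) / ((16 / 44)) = -3751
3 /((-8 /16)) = -6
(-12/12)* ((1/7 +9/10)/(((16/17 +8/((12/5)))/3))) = -11169/15260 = -0.73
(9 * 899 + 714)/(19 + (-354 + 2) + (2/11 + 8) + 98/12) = -581130/20899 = -27.81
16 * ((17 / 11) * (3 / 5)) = 14.84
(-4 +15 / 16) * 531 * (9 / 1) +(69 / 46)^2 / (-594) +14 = -7720253 / 528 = -14621.69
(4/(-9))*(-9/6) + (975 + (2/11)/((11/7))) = 354209/363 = 975.78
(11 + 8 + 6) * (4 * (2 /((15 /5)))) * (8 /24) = 22.22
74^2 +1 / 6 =32857 / 6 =5476.17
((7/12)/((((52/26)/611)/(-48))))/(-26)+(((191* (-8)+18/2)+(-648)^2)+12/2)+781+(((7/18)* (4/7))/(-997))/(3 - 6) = 11292547421/26919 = 419501.00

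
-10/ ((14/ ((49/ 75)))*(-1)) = 7/ 15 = 0.47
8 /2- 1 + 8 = 11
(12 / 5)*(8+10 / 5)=24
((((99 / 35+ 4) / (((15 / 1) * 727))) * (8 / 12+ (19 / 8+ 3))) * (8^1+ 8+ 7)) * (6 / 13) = 159413 / 3969420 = 0.04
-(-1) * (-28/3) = -28/3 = -9.33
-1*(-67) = 67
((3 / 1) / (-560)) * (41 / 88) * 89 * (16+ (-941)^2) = -9693535659 / 49280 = -196703.24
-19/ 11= -1.73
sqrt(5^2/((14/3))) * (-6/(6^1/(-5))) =25 * sqrt(42)/14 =11.57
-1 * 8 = -8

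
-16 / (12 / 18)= -24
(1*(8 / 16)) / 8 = 1 / 16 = 0.06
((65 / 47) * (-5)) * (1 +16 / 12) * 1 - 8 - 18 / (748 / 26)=-652858 / 26367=-24.76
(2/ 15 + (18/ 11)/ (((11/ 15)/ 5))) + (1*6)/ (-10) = 19403/ 1815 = 10.69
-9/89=-0.10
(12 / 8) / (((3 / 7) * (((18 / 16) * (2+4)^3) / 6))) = 7 / 81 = 0.09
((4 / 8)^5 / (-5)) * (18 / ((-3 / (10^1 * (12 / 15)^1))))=3 / 10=0.30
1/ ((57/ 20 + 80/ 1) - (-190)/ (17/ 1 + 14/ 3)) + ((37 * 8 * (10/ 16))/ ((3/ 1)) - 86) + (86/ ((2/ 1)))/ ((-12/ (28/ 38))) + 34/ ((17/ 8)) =-9923477/ 905198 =-10.96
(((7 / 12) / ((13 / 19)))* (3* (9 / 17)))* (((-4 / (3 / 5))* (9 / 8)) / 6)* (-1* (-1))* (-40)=29925 / 442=67.70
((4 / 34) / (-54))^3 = -1 / 96702579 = -0.00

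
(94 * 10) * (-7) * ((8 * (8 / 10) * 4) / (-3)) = 168448 / 3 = 56149.33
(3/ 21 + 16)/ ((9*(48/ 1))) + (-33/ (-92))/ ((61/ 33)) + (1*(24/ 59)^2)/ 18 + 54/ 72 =14630047291/ 14768741232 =0.99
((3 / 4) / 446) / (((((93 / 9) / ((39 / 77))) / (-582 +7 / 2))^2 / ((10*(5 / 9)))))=152706384675 / 20329639792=7.51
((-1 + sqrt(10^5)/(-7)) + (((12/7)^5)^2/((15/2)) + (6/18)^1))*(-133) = -2299189543202/605304105 + 1900*sqrt(10) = 2209.92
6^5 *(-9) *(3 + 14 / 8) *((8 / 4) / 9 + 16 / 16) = -406296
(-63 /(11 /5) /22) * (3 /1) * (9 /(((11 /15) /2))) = -127575 /1331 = -95.85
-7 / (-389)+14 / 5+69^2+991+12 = 11216461 / 1945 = 5766.82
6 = 6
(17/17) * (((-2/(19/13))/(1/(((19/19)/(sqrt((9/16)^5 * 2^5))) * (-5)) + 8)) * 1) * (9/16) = -95846400/995025269 - 2274480 * sqrt(2)/995025269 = -0.10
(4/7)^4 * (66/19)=16896/45619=0.37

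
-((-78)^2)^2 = -37015056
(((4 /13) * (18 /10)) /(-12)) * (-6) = 0.28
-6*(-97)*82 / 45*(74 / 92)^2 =5444513 / 7935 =686.14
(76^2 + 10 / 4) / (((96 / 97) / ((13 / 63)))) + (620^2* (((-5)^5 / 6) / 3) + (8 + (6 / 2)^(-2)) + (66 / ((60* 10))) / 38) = -66734898.19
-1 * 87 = -87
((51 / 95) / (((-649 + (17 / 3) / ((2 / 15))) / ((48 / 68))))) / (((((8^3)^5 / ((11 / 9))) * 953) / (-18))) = 99 / 241494435945418588160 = 0.00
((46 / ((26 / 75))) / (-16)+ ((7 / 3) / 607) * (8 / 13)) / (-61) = 3140329 / 23104848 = 0.14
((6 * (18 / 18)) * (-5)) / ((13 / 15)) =-450 / 13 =-34.62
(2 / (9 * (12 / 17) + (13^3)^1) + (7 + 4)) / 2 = 412061 / 74914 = 5.50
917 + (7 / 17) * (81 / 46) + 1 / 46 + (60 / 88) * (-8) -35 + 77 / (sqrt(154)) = sqrt(154) / 2 + 3773234 / 4301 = 883.50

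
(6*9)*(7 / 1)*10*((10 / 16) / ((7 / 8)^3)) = 172800 / 49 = 3526.53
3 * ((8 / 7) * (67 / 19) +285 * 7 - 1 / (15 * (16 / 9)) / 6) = 127617681 / 21280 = 5997.07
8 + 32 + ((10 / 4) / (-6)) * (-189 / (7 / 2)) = 125 / 2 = 62.50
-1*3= -3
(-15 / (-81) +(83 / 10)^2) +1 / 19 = 3546257 / 51300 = 69.13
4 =4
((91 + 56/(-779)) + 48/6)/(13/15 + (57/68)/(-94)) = 7388992200/64065739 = 115.33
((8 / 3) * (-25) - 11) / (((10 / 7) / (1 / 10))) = -1631 / 300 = -5.44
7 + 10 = 17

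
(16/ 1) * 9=144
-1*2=-2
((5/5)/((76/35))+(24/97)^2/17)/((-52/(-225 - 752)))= 5512361987/632134256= 8.72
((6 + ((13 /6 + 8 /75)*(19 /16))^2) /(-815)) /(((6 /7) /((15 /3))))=-535762087 /5633280000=-0.10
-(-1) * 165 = 165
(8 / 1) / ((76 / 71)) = 142 / 19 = 7.47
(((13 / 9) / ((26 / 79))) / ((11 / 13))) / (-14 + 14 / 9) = -1027 / 2464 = -0.42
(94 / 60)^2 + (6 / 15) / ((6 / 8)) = 2.99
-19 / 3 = -6.33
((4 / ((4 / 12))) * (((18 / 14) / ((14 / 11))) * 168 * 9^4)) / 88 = 1062882 / 7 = 151840.29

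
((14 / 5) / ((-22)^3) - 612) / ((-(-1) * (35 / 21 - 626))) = 48874341 / 49859260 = 0.98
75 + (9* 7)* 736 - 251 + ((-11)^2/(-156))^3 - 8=175331904983/3796416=46183.53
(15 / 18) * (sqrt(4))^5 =80 / 3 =26.67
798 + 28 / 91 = 10378 / 13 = 798.31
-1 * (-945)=945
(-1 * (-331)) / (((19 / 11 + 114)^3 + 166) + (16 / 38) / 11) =8370659 / 39199933865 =0.00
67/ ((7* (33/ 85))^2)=9.07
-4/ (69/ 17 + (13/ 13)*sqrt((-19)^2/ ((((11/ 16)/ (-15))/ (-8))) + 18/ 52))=447304/ 1735590215 -1156*sqrt(5154068634)/ 5206770645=-0.02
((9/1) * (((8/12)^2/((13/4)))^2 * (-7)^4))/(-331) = -614656/503451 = -1.22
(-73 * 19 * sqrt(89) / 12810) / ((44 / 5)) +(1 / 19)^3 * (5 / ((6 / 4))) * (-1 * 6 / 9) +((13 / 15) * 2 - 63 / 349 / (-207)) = 4295818939 / 2477573685 - 1387 * sqrt(89) / 112728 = 1.62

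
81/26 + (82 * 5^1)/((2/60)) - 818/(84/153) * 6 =612165/182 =3363.54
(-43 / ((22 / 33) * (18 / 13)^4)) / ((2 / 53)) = -65090519 / 139968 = -465.04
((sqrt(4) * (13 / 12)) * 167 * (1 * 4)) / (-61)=-4342 / 183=-23.73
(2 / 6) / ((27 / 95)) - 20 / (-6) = 365 / 81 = 4.51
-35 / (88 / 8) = -35 / 11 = -3.18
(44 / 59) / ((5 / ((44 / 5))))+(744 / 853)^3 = 1809029729872 / 915459453575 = 1.98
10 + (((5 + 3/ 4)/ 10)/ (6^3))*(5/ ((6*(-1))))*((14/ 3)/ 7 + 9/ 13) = 4042301/ 404352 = 10.00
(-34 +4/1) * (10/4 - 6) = 105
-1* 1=-1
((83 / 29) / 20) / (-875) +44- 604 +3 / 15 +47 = -260246083 / 507500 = -512.80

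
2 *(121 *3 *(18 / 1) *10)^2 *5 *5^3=5336644500000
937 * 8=7496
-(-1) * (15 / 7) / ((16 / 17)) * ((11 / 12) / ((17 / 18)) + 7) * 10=20325 / 112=181.47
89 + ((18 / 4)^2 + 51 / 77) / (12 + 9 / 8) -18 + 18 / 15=198873 / 2695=73.79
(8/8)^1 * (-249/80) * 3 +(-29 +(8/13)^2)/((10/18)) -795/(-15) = -7.86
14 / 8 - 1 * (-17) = 75 / 4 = 18.75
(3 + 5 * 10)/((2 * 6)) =53/12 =4.42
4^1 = 4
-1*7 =-7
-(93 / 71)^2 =-8649 / 5041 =-1.72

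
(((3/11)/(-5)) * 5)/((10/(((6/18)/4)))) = -1/440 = -0.00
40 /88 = 0.45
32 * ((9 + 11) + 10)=960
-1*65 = -65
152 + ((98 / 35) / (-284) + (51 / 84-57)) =950237 / 9940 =95.60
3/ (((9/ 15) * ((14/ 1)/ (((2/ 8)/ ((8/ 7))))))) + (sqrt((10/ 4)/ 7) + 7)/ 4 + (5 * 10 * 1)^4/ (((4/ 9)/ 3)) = sqrt(70)/ 56 + 2700000117/ 64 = 42187501.98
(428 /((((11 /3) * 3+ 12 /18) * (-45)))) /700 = -107 /91875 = -0.00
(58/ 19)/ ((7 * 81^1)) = 58/ 10773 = 0.01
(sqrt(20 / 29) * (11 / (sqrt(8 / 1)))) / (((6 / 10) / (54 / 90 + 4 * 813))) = 59631 * sqrt(290) / 58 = 17508.26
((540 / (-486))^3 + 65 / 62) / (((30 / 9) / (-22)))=32153 / 15066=2.13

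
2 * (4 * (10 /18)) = 4.44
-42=-42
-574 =-574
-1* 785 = -785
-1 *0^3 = 0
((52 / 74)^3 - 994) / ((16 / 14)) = -176160271 / 202612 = -869.45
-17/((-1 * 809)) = 0.02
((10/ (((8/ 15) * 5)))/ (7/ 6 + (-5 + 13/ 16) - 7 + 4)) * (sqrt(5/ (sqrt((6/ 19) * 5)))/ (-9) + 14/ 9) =-280/ 289 + 10 * 6^(3/ 4) * 95^(1/ 4)/ 867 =-0.83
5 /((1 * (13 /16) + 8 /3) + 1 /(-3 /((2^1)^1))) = 16 /9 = 1.78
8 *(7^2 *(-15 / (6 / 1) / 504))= -35 / 18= -1.94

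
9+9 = 18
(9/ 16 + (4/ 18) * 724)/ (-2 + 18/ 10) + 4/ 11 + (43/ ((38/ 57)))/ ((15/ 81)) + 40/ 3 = -3526459/ 7920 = -445.26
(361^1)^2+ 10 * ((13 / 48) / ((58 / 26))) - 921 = 90063245 / 696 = 129401.21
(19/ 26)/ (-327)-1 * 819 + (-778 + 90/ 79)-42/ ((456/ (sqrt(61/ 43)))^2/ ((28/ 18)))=-1197986906237059/ 750682593648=-1595.86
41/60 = 0.68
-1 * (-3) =3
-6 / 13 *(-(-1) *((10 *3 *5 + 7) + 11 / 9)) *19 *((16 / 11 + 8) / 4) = -108224 / 33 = -3279.52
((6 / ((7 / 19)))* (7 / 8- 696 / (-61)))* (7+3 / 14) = 34513215 / 23912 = 1443.34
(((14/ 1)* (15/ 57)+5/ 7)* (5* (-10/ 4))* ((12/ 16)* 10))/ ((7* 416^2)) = -16875/ 49573888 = -0.00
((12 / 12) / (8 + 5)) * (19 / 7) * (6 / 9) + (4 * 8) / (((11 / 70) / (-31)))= -18956702 / 3003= -6312.59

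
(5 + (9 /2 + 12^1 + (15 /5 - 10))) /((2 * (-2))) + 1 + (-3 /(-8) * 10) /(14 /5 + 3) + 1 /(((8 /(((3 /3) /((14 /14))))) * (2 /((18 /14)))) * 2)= -12591 /6496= -1.94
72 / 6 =12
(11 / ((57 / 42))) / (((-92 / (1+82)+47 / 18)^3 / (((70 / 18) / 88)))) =4538845206 / 42996453275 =0.11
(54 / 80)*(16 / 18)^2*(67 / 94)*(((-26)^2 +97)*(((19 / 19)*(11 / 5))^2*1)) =1422.23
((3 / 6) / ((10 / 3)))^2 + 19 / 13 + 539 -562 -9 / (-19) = -21.04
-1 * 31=-31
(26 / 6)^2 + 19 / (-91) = 15208 / 819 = 18.57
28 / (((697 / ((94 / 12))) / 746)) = 490868 / 2091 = 234.75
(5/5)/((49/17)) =17/49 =0.35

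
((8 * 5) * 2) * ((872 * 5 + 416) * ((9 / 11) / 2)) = 1719360 / 11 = 156305.45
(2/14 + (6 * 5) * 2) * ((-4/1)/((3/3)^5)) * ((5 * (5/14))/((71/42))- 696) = 167183.59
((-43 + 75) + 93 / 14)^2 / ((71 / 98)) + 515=365811 / 142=2576.13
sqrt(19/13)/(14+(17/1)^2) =sqrt(247)/3939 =0.00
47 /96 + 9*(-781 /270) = -4087 /160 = -25.54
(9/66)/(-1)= -3/22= -0.14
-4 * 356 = -1424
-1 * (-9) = 9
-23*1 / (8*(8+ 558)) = -0.01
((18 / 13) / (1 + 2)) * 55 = 330 / 13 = 25.38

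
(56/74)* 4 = 3.03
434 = 434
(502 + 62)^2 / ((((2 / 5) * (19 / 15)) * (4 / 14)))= 41750100 / 19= 2197373.68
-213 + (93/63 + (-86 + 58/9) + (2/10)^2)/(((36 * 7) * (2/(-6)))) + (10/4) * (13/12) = -55397351/264600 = -209.36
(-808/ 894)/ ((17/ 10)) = -4040/ 7599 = -0.53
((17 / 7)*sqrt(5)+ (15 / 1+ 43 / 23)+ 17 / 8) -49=-5521 / 184+ 17*sqrt(5) / 7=-24.57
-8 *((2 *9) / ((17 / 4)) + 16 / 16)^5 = -44672475592 / 1419857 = -31462.66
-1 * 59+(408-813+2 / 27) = -12526 / 27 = -463.93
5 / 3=1.67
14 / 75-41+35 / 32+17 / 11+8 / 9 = -2952991 / 79200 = -37.29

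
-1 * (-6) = 6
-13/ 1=-13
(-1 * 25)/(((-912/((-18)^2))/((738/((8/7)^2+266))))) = 4068225/165908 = 24.52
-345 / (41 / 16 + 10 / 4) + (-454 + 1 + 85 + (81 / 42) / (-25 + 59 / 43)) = -167533171 / 384048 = -436.23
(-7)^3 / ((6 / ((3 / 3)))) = -343 / 6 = -57.17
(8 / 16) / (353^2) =1 / 249218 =0.00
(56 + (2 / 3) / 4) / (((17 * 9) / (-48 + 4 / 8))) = -32015 / 1836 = -17.44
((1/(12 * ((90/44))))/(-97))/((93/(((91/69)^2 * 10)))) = -0.00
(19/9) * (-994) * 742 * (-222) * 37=38368722056/3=12789574018.67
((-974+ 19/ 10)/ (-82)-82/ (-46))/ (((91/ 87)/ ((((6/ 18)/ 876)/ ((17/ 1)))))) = 7458887/ 25558543920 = 0.00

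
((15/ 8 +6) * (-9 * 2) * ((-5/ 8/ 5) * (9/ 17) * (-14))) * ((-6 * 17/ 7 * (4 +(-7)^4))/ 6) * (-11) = -134999865/ 16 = -8437491.56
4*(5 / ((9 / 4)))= 8.89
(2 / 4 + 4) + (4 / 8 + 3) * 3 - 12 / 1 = 3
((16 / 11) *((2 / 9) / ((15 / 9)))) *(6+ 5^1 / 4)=1.41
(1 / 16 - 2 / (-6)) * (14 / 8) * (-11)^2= 16093 / 192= 83.82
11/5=2.20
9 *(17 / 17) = 9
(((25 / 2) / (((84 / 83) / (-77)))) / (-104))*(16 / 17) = 8.61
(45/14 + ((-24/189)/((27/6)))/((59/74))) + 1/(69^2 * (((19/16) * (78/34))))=27790995497/8742138678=3.18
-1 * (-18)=18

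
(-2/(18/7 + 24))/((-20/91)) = 637/1860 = 0.34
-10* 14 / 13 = -140 / 13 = -10.77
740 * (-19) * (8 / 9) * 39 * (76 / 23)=-111130240 / 69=-1610583.19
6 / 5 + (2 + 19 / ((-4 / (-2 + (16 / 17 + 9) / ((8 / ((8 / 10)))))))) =1085 / 136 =7.98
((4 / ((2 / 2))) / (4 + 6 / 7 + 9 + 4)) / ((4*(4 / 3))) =21 / 500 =0.04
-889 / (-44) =889 / 44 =20.20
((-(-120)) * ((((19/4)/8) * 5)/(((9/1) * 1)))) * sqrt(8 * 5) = 475 * sqrt(10)/6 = 250.35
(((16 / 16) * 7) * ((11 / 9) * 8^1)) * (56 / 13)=34496 / 117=294.84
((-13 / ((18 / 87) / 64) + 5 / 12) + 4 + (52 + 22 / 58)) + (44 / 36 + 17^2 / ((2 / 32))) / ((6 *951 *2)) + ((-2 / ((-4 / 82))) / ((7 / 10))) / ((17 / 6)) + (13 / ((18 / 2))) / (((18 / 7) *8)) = -5590863732371 / 1417781232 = -3943.39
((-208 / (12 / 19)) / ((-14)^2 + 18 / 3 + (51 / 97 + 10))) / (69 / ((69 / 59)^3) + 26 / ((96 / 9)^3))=-131151101952 / 3652761701995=-0.04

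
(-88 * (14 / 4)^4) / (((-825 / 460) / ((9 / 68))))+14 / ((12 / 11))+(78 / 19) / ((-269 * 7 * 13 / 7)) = 1286825606 / 1303305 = 987.36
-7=-7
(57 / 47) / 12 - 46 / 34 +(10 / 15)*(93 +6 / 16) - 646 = -934833 / 1598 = -585.00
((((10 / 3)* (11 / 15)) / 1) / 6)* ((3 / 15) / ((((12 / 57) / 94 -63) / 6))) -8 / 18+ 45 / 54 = 1929703 / 5063130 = 0.38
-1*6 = -6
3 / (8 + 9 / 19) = 57 / 161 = 0.35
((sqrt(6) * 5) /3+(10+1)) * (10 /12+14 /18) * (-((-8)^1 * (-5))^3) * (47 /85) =-95955200 /153-43616000 * sqrt(6) /459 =-859918.40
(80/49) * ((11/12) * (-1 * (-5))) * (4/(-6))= -2200/441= -4.99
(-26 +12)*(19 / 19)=-14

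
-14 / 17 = -0.82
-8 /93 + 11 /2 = 1007 /186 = 5.41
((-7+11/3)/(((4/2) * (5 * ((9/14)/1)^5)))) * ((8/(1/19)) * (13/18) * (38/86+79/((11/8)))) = -14551570517120/754114779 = -19296.23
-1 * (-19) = 19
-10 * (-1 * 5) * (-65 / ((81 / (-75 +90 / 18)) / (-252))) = -6370000 / 9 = -707777.78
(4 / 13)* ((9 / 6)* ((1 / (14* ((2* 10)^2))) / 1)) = 3 / 36400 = 0.00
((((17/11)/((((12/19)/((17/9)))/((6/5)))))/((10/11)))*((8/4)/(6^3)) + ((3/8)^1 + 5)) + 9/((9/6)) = 1111141/97200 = 11.43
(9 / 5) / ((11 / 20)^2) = 720 / 121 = 5.95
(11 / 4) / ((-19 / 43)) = -473 / 76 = -6.22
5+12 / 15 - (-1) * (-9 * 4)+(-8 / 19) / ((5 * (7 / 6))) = -20131 / 665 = -30.27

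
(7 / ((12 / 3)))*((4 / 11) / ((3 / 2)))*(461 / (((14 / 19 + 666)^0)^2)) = 6454 / 33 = 195.58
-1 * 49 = -49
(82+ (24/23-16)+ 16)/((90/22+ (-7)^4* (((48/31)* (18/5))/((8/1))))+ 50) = 3256550/67726099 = 0.05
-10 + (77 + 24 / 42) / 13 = -367 / 91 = -4.03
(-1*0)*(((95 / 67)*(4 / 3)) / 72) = 0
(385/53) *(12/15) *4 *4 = 4928/53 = 92.98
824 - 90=734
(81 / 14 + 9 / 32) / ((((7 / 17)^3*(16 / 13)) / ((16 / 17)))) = 5105763 / 76832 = 66.45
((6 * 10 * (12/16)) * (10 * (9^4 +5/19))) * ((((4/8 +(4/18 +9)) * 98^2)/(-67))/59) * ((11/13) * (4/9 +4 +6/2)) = -439311404.04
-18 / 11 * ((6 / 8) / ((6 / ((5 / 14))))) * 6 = -135 / 308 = -0.44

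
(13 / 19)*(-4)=-52 / 19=-2.74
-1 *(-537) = 537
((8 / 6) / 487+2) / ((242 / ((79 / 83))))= 10507 / 1333893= 0.01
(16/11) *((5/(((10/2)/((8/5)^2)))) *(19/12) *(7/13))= 34048/10725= 3.17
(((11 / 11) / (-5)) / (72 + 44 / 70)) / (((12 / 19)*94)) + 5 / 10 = 1433555 / 2867376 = 0.50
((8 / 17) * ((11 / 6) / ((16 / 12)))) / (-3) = -11 / 51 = -0.22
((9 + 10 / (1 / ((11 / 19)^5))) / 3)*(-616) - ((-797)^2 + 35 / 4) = -18933222694751 / 29713188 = -637199.30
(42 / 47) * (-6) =-252 / 47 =-5.36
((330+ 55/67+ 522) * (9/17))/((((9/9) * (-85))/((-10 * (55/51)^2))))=345690950/5595907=61.78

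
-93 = -93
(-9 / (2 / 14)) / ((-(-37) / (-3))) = 189 / 37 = 5.11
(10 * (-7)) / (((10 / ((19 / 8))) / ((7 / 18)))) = -931 / 144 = -6.47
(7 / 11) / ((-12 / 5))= -35 / 132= -0.27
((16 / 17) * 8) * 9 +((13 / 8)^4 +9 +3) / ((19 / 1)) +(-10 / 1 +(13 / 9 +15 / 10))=734758313 / 11907072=61.71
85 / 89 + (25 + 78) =9252 / 89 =103.96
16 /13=1.23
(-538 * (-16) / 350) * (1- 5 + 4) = 0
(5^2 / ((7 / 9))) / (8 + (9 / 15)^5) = 703125 / 176701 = 3.98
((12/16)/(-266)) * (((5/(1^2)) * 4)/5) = -3/266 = -0.01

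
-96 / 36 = -8 / 3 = -2.67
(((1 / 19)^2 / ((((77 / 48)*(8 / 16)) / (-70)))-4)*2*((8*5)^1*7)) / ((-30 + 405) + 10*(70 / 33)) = -5659584 / 944015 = -6.00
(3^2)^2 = 81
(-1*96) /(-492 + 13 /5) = 480 /2447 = 0.20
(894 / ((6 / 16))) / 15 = 2384 / 15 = 158.93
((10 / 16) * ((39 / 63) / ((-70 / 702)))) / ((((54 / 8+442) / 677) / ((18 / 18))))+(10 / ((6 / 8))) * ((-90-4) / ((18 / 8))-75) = -7423058759 / 4749570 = -1562.89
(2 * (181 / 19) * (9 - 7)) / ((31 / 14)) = 10136 / 589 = 17.21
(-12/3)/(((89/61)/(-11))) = 2684/89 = 30.16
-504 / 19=-26.53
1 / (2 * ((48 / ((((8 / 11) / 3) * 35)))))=35 / 396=0.09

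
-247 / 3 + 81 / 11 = -2474 / 33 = -74.97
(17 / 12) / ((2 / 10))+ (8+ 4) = 19.08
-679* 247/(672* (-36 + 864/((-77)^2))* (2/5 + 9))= 142052911/191832192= 0.74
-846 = -846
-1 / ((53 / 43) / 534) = -22962 / 53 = -433.25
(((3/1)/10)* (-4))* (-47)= 282/5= 56.40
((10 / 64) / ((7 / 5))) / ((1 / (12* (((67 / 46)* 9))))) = 45225 / 2576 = 17.56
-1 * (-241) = 241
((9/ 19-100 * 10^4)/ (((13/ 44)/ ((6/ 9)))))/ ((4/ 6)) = -835999604/ 247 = -3384613.78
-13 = -13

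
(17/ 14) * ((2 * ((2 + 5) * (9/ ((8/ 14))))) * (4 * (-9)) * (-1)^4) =-9639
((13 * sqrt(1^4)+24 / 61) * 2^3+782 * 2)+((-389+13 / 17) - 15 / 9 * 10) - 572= 2159798 / 3111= 694.25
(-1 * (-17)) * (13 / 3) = 221 / 3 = 73.67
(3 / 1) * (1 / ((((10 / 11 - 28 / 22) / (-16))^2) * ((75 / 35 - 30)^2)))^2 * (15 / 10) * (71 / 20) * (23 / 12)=459239327624 / 2409834375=190.57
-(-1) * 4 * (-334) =-1336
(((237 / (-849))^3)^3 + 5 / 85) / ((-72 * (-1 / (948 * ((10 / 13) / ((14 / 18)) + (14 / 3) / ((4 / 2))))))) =417067451535637151714367670 / 162110349783154058669388369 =2.57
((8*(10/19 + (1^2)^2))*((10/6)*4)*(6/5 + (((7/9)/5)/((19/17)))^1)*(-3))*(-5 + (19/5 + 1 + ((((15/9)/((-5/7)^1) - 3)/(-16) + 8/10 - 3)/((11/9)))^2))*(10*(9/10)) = -1370914912/218405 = -6276.94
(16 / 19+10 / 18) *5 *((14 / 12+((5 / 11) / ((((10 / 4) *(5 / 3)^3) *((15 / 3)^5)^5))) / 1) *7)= 4798956215381622314995177 / 84087252616882324218750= 57.07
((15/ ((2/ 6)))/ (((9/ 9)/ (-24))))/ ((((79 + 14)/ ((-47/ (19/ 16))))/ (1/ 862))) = 135360/ 253859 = 0.53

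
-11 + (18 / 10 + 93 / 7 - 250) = -8607 / 35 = -245.91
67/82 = 0.82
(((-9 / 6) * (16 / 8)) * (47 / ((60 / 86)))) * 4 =-4042 / 5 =-808.40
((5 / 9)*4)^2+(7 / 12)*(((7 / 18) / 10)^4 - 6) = 18118096807 / 12597120000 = 1.44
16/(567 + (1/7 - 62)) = 7/221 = 0.03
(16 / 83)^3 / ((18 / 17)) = 34816 / 5146083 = 0.01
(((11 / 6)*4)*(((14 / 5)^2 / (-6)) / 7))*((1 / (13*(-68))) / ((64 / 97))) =7469 / 3182400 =0.00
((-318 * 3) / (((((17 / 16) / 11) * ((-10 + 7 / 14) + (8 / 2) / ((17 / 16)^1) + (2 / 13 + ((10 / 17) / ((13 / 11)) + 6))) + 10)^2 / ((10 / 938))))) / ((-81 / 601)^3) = 481838294381357056 / 11804322479242545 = 40.82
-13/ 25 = -0.52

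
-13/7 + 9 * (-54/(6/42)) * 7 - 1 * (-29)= -166508/7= -23786.86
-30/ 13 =-2.31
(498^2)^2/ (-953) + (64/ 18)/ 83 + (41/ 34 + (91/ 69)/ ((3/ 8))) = -35928963933862931/ 556698762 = -64539327.88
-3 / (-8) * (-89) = -267 / 8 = -33.38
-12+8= -4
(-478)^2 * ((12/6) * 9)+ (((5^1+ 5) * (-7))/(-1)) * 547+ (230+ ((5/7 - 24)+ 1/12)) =348701539/84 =4151208.80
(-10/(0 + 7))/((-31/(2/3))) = 0.03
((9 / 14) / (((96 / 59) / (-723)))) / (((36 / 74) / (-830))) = 218332745 / 448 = 487349.88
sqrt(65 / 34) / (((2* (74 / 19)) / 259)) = 133* sqrt(2210) / 136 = 45.97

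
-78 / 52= -3 / 2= -1.50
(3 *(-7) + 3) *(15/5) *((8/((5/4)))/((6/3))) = -864/5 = -172.80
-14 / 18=-7 / 9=-0.78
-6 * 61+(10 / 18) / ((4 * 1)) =-13171 / 36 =-365.86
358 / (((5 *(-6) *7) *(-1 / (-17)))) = -3043 / 105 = -28.98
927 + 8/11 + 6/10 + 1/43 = 2195549/2365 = 928.35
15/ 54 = 5/ 18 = 0.28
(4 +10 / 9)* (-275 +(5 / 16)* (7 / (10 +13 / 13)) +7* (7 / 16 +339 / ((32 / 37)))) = 6671219 / 528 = 12634.88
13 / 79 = 0.16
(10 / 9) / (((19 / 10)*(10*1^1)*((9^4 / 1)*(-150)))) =-0.00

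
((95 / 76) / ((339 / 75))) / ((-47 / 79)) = -0.46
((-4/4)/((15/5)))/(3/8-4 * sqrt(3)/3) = 24/997+256 * sqrt(3)/2991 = 0.17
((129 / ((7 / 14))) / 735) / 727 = 86 / 178115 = 0.00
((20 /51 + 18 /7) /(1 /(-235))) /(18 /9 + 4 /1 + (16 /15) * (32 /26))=-351325 /3689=-95.24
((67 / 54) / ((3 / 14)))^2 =219961 / 6561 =33.53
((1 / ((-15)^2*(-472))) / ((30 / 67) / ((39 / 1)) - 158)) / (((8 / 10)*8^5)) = 871 / 383096444682240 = 0.00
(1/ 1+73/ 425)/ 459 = 166/ 65025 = 0.00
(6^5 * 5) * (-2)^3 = -311040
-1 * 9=-9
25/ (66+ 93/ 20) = 500/ 1413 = 0.35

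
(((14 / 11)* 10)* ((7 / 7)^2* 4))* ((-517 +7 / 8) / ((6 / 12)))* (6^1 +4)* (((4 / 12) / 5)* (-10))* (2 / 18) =38926.60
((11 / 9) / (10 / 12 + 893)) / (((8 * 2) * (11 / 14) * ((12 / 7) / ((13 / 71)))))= 637 / 54831312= 0.00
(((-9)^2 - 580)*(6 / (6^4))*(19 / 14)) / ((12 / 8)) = -9481 / 4536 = -2.09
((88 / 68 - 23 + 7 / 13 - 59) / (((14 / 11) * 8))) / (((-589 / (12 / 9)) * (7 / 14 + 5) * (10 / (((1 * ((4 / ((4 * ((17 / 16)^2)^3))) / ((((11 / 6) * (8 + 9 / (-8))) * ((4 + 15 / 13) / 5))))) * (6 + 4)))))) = 339705069568 / 1959376601364479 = 0.00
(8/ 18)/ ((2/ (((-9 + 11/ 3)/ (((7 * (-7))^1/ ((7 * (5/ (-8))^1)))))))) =-20/ 189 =-0.11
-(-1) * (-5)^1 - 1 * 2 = -7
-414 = -414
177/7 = 25.29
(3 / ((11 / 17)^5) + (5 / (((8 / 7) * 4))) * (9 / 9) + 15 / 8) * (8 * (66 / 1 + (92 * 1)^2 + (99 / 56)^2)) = 4056961649792077 / 2020223744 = 2008174.42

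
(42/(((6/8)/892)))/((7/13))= 92768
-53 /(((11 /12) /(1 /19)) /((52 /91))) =-2544 /1463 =-1.74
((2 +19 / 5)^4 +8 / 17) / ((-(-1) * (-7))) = -12028777 / 74375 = -161.73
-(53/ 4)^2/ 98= -2809/ 1568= -1.79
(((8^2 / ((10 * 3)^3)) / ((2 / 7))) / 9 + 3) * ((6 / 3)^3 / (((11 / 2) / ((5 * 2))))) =2916896 / 66825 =43.65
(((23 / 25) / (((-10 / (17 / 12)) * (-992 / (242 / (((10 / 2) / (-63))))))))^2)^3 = 961808331326683615269280715690364681 / 232653764952064000000000000000000000000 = 0.00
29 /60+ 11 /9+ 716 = 129187 /180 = 717.71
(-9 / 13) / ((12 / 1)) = -3 / 52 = -0.06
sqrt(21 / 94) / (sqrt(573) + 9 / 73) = -219 * sqrt(1974) / 95674328 + 5329 * sqrt(125678) / 95674328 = 0.02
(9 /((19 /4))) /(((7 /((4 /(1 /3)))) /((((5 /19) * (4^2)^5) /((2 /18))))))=20384317440 /2527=8066607.61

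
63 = 63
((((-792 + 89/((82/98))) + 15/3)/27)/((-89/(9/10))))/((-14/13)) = -60463/255430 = -0.24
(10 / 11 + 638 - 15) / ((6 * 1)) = 6863 / 66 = 103.98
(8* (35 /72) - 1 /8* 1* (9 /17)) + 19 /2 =16307 /1224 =13.32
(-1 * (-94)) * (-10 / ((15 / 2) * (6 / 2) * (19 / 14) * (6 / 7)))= -18424 / 513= -35.91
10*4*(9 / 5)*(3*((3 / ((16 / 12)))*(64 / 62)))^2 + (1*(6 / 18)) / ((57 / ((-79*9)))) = 63749489 / 18259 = 3491.40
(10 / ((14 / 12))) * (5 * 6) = 257.14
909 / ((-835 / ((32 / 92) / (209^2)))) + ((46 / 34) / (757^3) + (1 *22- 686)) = -4107821168947130647437 / 6186477583341219505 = -664.00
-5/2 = -2.50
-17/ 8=-2.12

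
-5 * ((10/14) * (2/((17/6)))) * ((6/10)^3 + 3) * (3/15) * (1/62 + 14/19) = -2139444/1752275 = -1.22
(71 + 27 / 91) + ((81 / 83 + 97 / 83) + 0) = 554702 / 7553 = 73.44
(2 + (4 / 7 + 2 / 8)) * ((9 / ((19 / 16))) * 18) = 51192 / 133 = 384.90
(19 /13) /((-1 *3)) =-19 /39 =-0.49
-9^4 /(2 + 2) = -6561 /4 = -1640.25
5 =5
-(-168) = 168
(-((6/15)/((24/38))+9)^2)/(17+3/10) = -83521/15570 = -5.36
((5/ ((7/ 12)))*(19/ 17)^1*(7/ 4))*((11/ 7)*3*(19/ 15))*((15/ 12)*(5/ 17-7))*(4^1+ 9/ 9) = -4195.76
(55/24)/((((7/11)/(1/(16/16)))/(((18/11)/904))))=165/25312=0.01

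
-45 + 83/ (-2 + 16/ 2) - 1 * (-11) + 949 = 5573/ 6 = 928.83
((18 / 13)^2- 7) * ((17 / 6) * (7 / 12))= -102221 / 12168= -8.40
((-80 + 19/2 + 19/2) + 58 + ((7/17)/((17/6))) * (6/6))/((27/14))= -3850/2601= -1.48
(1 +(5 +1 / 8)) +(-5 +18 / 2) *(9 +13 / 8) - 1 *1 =381 / 8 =47.62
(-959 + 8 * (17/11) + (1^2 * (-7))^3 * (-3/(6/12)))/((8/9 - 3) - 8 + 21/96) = -112.35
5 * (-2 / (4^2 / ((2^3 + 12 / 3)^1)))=-15 / 2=-7.50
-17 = -17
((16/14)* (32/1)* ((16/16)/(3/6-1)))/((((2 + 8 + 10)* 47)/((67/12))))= -2144/4935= -0.43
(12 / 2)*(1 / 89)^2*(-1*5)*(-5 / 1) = 150 / 7921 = 0.02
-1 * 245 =-245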